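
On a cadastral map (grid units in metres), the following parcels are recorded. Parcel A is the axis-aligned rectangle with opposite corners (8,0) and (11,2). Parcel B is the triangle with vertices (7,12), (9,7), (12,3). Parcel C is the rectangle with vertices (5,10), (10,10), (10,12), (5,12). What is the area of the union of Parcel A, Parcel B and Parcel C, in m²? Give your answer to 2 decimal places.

By inclusion–exclusion:
Individual areas: |Parcel A| = 6, |Parcel B| = 3.5, |Parcel C| = 10.
|Parcel A∩Parcel B| = 0.
|Parcel A∩Parcel C| = 0 (no overlap).
|Parcel B∩Parcel C| = 0.3111.
|Parcel A∩Parcel B∩Parcel C| = 0.
|Parcel A ∪ Parcel B ∪ Parcel C| = 19.5 − 0.3111 + 0 = 19.19.

19.19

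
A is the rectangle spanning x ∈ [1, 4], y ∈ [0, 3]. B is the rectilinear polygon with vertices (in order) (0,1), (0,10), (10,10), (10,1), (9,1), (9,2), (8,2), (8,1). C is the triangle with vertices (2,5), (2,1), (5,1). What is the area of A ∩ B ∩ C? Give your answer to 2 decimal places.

The intersection is the polygon with vertices (3.5,3), (4,2.333), (4,1), (2,1), (2,3).
By the shoelace formula its area is 3.83.

3.83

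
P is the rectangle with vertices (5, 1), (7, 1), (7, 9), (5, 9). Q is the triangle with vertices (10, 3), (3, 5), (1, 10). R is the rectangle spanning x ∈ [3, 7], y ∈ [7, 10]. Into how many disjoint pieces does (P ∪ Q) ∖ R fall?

1

(P ∪ Q) ∖ R is a single connected region.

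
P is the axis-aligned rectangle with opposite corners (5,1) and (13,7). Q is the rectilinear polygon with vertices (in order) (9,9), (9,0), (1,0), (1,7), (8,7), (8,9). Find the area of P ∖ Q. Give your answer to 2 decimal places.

|P| = 48, |P∩Q| = 24.
|P ∖ Q| = |P| − |P∩Q| = 48 − 24 = 24.00.

24.00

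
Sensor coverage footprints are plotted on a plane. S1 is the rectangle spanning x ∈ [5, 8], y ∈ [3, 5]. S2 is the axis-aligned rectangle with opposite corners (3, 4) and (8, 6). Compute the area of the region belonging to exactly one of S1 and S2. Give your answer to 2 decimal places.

10.00

|S1∩S2|: x∈[5,8], y∈[4,5] → 3·1 = 3.
|S1 △ S2| = |S1| + |S2| − 2·|S1∩S2| = 6 + 10 − 6 = 10.00.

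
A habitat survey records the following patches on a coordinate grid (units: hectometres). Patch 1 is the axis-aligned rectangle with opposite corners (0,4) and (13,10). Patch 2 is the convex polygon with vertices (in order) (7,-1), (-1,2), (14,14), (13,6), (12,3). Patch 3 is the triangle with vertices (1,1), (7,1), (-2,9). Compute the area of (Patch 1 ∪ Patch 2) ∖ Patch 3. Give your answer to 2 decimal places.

|Patch 1 ∪ Patch 2| = 128.6667.
|(Patch 1 ∪ Patch 2) ∩ Patch 3| = 19.5558.
|(Patch 1 ∪ Patch 2) ∖ Patch 3| = 128.6667 − 19.5558 = 109.11.

109.11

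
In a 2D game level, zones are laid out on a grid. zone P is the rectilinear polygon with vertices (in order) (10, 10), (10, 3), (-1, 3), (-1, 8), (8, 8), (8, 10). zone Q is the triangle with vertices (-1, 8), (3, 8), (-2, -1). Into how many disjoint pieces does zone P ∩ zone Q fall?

1

zone P ∩ zone Q is a single connected region.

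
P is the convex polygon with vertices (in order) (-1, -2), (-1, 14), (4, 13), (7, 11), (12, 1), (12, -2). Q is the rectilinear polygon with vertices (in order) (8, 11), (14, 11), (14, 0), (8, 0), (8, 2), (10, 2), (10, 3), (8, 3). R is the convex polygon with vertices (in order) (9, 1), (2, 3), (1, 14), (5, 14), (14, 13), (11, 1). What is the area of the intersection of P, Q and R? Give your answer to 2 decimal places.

13.19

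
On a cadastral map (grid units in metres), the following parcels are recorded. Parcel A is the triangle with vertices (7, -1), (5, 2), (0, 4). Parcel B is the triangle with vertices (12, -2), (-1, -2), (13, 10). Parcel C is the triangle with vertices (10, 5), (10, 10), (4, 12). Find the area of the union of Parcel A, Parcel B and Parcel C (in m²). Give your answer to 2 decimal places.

By inclusion–exclusion:
Individual areas: |Parcel A| = 5.5, |Parcel B| = 78, |Parcel C| = 15.
|Parcel A∩Parcel B| = 3.3961.
|Parcel A∩Parcel C| = 0.
|Parcel B∩Parcel C| = 1.4571.
|Parcel A∩Parcel B∩Parcel C| = 0.
|Parcel A ∪ Parcel B ∪ Parcel C| = 98.5 − 4.8532 + 0 = 93.65.

93.65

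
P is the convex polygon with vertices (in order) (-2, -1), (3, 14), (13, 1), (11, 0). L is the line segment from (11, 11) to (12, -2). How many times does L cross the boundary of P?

2

The segment meets the boundary at (11.815,0.407), (11.632,2.778).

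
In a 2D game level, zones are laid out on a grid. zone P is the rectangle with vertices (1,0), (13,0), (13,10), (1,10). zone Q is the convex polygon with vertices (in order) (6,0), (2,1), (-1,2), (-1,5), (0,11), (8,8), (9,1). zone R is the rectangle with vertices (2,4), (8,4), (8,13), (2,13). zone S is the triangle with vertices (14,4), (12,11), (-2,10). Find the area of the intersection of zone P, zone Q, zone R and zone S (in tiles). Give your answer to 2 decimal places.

The intersection is the polygon with vertices (8,8), (8,6.25), (2,8.5), (2,10), (2.667,10).
By the shoelace formula its area is 10.42.

10.42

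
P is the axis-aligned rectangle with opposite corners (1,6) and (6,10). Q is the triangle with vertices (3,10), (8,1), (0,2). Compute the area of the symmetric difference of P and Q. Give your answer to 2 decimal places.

38.61

|P| = 20, |Q| = 33.5, |P∩Q| = 7.4444.
|P △ Q| = |P| + |Q| − 2·|P∩Q| = 20 + 33.5 − 14.8889 = 38.61.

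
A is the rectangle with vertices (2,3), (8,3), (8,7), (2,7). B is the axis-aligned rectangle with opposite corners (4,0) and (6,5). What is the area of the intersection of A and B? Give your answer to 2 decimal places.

|A∩B|: x∈[4,6], y∈[3,5] → 2·2 = 4.

4.00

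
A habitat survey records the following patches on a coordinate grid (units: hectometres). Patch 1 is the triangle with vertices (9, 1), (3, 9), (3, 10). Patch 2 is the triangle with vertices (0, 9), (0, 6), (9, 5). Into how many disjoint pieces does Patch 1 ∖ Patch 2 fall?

Patch 1 ∖ Patch 2 splits into 2 disjoint pieces (area 0.7855, area 1.5789).

2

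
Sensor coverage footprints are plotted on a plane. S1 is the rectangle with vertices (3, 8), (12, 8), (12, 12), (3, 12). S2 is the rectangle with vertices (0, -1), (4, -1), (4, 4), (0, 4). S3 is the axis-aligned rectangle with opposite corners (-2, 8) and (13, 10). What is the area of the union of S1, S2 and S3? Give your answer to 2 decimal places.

By inclusion–exclusion:
Individual areas: |S1| = 36, |S2| = 20, |S3| = 30.
|S1∩S2| = 0 (no overlap).
|S1∩S3|: x∈[3,12], y∈[8,10] → 9·2 = 18.
|S2∩S3| = 0 (no overlap).
|S1∩S2∩S3| = 0.
|S1 ∪ S2 ∪ S3| = 86 − 18 + 0 = 68.00.

68.00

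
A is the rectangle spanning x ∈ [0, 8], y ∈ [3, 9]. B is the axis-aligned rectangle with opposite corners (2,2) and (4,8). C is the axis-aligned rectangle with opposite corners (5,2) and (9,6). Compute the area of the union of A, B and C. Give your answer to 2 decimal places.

57.00

By inclusion–exclusion:
Individual areas: |A| = 48, |B| = 12, |C| = 16.
|A∩B|: x∈[2,4], y∈[3,8] → 2·5 = 10.
|A∩C|: x∈[5,8], y∈[3,6] → 3·3 = 9.
|B∩C| = 0 (no overlap).
|A∩B∩C| = 0.
|A ∪ B ∪ C| = 76 − 19 + 0 = 57.00.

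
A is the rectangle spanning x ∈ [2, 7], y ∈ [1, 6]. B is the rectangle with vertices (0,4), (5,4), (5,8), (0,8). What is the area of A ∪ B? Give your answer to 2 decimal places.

39.00

By inclusion–exclusion:
Individual areas: |A| = 25, |B| = 20.
|A∩B|: x∈[2,5], y∈[4,6] → 3·2 = 6.
|A ∪ B| = 45 − 6 = 39.00.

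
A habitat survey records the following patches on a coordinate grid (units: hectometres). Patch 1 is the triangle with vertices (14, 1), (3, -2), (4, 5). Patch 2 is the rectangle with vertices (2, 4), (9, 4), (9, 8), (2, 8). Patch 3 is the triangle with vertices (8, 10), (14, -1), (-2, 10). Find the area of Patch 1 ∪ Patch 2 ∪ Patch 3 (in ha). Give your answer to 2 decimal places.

By inclusion–exclusion:
Individual areas: |Patch 1| = 37, |Patch 2| = 28, |Patch 3| = 55.
|Patch 1∩Patch 2| = 1.3214.
|Patch 1∩Patch 3| = 4.428.
|Patch 2∩Patch 3| = 20.3182.
|Patch 1∩Patch 2∩Patch 3| = 0.
|Patch 1 ∪ Patch 2 ∪ Patch 3| = 120 − 26.0676 + 0 = 93.93.

93.93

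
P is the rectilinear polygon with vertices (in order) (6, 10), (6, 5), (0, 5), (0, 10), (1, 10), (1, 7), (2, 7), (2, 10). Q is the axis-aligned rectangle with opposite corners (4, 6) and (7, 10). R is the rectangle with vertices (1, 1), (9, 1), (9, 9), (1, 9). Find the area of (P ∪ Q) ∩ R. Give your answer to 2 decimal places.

|P ∪ Q| = 31.
|(P ∪ Q) ∩ R| = 21.00.

21.00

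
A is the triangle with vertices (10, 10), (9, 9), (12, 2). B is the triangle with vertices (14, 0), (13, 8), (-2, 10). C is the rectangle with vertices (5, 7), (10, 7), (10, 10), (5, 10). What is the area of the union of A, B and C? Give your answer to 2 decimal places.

65.66

By inclusion–exclusion:
Individual areas: |A| = 5, |B| = 59, |C| = 15.
|A∩B| = 3.6851.
|A∩C| = 1.6429.
|B∩C| = 8.6667.
|A∩B∩C| = 0.659.
|A ∪ B ∪ C| = 79 − 13.9947 + 0.659 = 65.66.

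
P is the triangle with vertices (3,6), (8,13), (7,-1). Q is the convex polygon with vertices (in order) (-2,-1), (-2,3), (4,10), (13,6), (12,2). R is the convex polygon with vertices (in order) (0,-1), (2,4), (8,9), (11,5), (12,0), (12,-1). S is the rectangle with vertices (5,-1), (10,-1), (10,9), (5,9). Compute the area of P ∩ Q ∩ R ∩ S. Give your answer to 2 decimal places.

15.22

The intersection is the polygon with vertices (7.14,0.959), (6.018,0.718), (5,2.5), (5,6.5), (7.391,8.493), (7.669,8.369).
By the shoelace formula its area is 15.22.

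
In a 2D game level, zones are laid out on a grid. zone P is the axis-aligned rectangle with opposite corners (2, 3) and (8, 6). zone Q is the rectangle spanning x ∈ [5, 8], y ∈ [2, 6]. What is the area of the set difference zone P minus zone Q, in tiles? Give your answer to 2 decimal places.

9.00

|zone P∩zone Q|: x∈[5,8], y∈[3,6] → 3·3 = 9.
|zone P| = 18.
|zone P ∖ zone Q| = |zone P| − |zone P∩zone Q| = 18 − 9 = 9.00.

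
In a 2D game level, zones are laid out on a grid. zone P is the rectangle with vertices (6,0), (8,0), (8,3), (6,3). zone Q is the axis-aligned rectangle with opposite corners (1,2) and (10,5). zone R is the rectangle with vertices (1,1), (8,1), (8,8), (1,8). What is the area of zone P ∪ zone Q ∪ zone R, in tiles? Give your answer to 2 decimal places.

By inclusion–exclusion:
Individual areas: |zone P| = 6, |zone Q| = 27, |zone R| = 49.
|zone P∩zone Q|: x∈[6,8], y∈[2,3] → 2·1 = 2.
|zone P∩zone R|: x∈[6,8], y∈[1,3] → 2·2 = 4.
|zone Q∩zone R|: x∈[1,8], y∈[2,5] → 7·3 = 21.
|zone P∩zone Q∩zone R| = 2.
|zone P ∪ zone Q ∪ zone R| = 82 − 27 + 2 = 57.00.

57.00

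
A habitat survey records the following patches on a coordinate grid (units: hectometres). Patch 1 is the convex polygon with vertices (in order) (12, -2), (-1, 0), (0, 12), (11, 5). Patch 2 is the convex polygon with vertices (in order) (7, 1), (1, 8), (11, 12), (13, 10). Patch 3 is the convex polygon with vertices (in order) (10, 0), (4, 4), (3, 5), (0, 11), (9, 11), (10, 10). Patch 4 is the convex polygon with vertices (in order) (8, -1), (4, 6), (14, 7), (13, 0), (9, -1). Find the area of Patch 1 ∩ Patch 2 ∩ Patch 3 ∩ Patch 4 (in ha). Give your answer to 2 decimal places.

16.34

The intersection is the polygon with vertices (5.846,2.769), (4,6), (8.691,6.469), (10,5.636), (10,5.5), (7.462,1.692).
By the shoelace formula its area is 16.34.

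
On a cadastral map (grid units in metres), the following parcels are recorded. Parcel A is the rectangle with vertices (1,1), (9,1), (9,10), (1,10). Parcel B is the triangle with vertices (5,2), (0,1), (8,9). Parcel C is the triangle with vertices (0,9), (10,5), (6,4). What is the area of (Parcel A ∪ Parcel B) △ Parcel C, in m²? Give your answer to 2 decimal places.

|Parcel A ∪ Parcel B| = 72.4.
|(Parcel A ∪ Parcel B) ∩ Parcel C| = 12.4583.
|(Parcel A ∪ Parcel B) △ Parcel C| = 72.4 + 13 − 24.9167 = 60.48.

60.48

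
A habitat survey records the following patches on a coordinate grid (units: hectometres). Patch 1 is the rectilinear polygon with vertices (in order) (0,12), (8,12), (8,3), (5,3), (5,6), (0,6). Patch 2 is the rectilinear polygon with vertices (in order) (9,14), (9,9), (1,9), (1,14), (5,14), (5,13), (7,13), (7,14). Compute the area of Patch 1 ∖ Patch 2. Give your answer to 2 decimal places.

|Patch 1| = 57, |Patch 1∩Patch 2| = 21.
|Patch 1 ∖ Patch 2| = |Patch 1| − |Patch 1∩Patch 2| = 57 − 21 = 36.00.

36.00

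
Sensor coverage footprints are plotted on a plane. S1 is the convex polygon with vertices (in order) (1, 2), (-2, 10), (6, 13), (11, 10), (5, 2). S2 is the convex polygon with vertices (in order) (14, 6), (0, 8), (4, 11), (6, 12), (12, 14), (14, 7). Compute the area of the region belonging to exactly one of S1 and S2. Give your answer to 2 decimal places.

|S1| = 87.5, |S2| = 62, |S1∩S2| = 34.2869.
|S1 △ S2| = |S1| + |S2| − 2·|S1∩S2| = 87.5 + 62 − 68.5737 = 80.93.

80.93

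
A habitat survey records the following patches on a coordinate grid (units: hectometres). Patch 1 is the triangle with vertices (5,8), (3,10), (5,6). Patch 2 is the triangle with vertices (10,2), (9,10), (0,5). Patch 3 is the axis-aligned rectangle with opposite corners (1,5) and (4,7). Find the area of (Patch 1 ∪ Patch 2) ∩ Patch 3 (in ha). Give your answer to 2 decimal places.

4.12

The region (Patch 1 ∪ Patch 2) ∩ Patch 3 is the polygon with vertices (3.6,7), (4,7), (4,5), (1,5), (1,5.556).
By the shoelace formula its area is 4.12.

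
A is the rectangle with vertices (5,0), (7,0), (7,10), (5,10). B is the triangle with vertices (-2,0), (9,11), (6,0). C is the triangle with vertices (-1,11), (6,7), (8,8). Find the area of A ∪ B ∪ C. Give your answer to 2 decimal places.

By inclusion–exclusion:
Individual areas: |A| = 20, |B| = 44, |C| = 7.5.
|A∩B| = 14.1667.
|A∩C| = 2.7976.
|B∩C| = 1.8182.
|A∩B∩C| = 1.4015.
|A ∪ B ∪ C| = 71.5 − 18.7825 + 1.4015 = 54.12.

54.12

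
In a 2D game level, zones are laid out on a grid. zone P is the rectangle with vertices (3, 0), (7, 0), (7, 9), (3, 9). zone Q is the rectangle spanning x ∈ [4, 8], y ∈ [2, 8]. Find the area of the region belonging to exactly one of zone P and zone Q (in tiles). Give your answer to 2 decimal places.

|zone P∩zone Q|: x∈[4,7], y∈[2,8] → 3·6 = 18.
|zone P △ zone Q| = |zone P| + |zone Q| − 2·|zone P∩zone Q| = 36 + 24 − 36 = 24.00.

24.00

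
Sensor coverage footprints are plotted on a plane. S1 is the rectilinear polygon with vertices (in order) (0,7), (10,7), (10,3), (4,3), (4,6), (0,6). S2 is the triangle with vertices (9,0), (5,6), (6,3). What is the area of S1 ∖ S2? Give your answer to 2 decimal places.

|S1| = 28, |S1∩S2| = 1.5.
|S1 ∖ S2| = |S1| − |S1∩S2| = 28 − 1.5 = 26.50.

26.50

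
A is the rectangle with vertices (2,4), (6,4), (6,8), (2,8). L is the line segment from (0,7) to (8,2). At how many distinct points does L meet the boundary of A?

2

The segment meets the boundary at (4.8,4), (2,5.75).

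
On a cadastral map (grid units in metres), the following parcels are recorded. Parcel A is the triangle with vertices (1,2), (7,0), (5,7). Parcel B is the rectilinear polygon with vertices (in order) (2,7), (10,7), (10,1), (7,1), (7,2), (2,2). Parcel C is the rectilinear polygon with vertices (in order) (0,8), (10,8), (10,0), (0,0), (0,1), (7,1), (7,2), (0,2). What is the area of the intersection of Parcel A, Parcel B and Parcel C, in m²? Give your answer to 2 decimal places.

12.95

The intersection is the polygon with vertices (2,2), (2,3.25), (5,7), (6.429,2).
By the shoelace formula its area is 12.95.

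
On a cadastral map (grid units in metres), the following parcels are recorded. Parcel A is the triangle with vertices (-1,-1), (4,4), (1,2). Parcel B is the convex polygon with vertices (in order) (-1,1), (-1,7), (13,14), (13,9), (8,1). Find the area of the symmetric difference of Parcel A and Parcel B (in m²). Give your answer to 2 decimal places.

|Parcel A| = 2.5, |Parcel B| = 113, |Parcel A∩Parcel B| = 1.8333.
|Parcel A △ Parcel B| = |Parcel A| + |Parcel B| − 2·|Parcel A∩Parcel B| = 2.5 + 113 − 3.6667 = 111.83.

111.83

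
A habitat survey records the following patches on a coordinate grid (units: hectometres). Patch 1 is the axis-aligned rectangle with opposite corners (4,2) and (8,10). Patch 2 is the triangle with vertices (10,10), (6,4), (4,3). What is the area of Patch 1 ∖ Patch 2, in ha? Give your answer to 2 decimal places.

28.67

|Patch 1| = 32, |Patch 1∩Patch 2| = 3.3333.
|Patch 1 ∖ Patch 2| = |Patch 1| − |Patch 1∩Patch 2| = 32 − 3.3333 = 28.67.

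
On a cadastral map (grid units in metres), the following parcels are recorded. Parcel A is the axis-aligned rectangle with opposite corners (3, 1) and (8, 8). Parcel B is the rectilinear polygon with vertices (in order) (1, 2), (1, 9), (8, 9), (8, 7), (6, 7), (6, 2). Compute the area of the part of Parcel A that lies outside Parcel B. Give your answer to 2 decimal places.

15.00

|Parcel A| = 35, |Parcel A∩Parcel B| = 20.
|Parcel A ∖ Parcel B| = |Parcel A| − |Parcel A∩Parcel B| = 35 − 20 = 15.00.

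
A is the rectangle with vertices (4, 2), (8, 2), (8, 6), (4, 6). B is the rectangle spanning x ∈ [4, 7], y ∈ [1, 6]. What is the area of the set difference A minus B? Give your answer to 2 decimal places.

|A∩B|: x∈[4,7], y∈[2,6] → 3·4 = 12.
|A| = 16.
|A ∖ B| = |A| − |A∩B| = 16 − 12 = 4.00.

4.00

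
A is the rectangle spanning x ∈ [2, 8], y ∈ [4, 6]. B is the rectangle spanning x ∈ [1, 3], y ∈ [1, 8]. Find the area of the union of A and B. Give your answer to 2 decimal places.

24.00

By inclusion–exclusion:
Individual areas: |A| = 12, |B| = 14.
|A∩B|: x∈[2,3], y∈[4,6] → 1·2 = 2.
|A ∪ B| = 26 − 2 = 24.00.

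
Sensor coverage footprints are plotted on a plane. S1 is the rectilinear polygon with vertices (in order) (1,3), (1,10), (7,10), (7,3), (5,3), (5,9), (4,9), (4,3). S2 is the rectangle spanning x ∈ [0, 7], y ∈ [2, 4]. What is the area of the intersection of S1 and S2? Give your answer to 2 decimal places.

5.00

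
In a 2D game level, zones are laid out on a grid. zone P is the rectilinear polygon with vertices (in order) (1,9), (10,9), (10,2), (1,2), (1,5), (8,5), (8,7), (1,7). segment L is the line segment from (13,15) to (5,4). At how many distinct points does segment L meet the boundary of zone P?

The segment meets the boundary at (7.182,7), (8.636,9), (5.727,5).

3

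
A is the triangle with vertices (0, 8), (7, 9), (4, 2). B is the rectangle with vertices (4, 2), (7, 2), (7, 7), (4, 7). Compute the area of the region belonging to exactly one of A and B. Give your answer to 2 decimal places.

|A| = 23, |B| = 15, |A∩B| = 5.3571.
|A △ B| = |A| + |B| − 2·|A∩B| = 23 + 15 − 10.7143 = 27.29.

27.29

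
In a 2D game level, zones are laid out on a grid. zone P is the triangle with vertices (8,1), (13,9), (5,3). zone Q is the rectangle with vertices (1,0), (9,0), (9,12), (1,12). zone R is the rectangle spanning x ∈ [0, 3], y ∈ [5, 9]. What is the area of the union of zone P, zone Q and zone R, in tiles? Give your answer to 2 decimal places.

106.80

By inclusion–exclusion:
Individual areas: |zone P| = 17, |zone Q| = 96, |zone R| = 12.
|zone P∩zone Q| = 10.2.
|zone P∩zone R| = 0.
|zone Q∩zone R|: x∈[1,3], y∈[5,9] → 2·4 = 8.
|zone P∩zone Q∩zone R| = 0.
|zone P ∪ zone Q ∪ zone R| = 125 − 18.2 + 0 = 106.80.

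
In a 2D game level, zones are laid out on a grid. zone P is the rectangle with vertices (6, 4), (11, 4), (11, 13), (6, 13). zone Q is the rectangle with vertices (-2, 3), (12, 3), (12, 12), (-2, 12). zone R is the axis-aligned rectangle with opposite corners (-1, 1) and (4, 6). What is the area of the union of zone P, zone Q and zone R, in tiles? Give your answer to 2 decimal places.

By inclusion–exclusion:
Individual areas: |zone P| = 45, |zone Q| = 126, |zone R| = 25.
|zone P∩zone Q|: x∈[6,11], y∈[4,12] → 5·8 = 40.
|zone P∩zone R| = 0 (no overlap).
|zone Q∩zone R|: x∈[-1,4], y∈[3,6] → 5·3 = 15.
|zone P∩zone Q∩zone R| = 0.
|zone P ∪ zone Q ∪ zone R| = 196 − 55 + 0 = 141.00.

141.00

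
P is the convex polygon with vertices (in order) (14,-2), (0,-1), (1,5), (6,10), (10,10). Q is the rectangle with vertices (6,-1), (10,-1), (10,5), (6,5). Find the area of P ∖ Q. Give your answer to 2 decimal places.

92.50

|P| = 116.5, |P∩Q| = 24.
|P ∖ Q| = |P| − |P∩Q| = 116.5 − 24 = 92.50.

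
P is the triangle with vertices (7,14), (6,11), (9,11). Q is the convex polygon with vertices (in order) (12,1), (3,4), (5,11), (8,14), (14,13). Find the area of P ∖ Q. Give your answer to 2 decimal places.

0.45

|P| = 4.5, |P∩Q| = 4.05.
|P ∖ Q| = |P| − |P∩Q| = 4.5 − 4.05 = 0.45.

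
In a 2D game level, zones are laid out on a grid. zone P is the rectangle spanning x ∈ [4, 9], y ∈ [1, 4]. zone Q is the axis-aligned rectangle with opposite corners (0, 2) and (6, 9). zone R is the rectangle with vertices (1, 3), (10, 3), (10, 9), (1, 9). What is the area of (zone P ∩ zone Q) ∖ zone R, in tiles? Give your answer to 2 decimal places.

|zone P ∩ zone Q| = 4.
|(zone P ∩ zone Q) ∩ zone R| = 2.
|(zone P ∩ zone Q) ∖ zone R| = 4 − 2 = 2.00.

2.00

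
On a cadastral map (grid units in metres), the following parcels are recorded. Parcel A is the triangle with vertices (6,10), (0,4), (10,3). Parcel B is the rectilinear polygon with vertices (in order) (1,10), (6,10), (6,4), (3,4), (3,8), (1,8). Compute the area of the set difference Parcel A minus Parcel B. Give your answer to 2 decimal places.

19.50

|Parcel A| = 33, |Parcel A∩Parcel B| = 13.5.
|Parcel A ∖ Parcel B| = |Parcel A| − |Parcel A∩Parcel B| = 33 − 13.5 = 19.50.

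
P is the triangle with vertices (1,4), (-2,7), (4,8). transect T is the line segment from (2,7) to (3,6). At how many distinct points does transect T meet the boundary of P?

1

The segment meets the boundary at (2.714,6.286).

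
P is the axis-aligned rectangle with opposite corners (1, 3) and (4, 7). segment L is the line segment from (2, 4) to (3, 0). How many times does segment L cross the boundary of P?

1

The segment meets the boundary at (2.25,3).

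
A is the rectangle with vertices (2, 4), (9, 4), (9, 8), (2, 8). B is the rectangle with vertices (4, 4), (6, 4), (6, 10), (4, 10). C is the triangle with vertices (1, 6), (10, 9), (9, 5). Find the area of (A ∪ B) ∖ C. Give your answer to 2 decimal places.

|A ∪ B| = 32.
|(A ∪ B) ∩ C| = 13.7708.
|(A ∪ B) ∖ C| = 32 − 13.7708 = 18.23.

18.23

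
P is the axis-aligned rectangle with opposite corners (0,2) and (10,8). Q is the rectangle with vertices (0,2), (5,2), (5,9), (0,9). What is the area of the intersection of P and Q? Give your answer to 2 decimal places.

|P∩Q|: x∈[0,5], y∈[2,8] → 5·6 = 30.

30.00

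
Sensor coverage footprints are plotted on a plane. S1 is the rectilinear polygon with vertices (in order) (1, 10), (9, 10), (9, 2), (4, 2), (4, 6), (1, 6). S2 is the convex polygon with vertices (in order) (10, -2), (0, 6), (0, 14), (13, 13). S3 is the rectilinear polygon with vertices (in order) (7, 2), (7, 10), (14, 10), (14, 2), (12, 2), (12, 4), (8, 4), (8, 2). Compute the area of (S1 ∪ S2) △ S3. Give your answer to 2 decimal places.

125.80

|S1 ∪ S2| = 139.4.
|(S1 ∪ S2) ∩ S3| = 30.8.
|(S1 ∪ S2) △ S3| = 139.4 + 48 − 61.6 = 125.80.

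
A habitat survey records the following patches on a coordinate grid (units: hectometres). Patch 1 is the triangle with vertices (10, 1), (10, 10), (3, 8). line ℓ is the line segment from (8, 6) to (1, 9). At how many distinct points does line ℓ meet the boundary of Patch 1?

1

The segment meets the boundary at (3.2,8.057).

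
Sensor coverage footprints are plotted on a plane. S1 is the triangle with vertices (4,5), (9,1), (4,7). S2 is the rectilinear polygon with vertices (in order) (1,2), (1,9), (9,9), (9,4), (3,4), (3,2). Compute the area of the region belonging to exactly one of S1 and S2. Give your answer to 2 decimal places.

42.75

|S1| = 5, |S2| = 44, |S1∩S2| = 3.125.
|S1 △ S2| = |S1| + |S2| − 2·|S1∩S2| = 5 + 44 − 6.25 = 42.75.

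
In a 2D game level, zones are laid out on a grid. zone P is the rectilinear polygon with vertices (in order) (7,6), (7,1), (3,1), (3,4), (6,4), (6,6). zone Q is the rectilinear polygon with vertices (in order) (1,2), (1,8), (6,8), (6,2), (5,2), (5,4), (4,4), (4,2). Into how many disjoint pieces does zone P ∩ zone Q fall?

zone P ∩ zone Q splits into 2 disjoint pieces (area 2, area 2).

2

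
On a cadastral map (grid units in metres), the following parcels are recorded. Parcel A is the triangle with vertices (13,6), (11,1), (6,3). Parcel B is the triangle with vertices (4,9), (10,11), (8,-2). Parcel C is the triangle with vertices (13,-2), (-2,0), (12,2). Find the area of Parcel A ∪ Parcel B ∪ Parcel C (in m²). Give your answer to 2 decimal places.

By inclusion–exclusion:
Individual areas: |Parcel A| = 14.5, |Parcel B| = 37, |Parcel C| = 29.
|Parcel A∩Parcel B| = 3.1902.
|Parcel A∩Parcel C| = 0.8325.
|Parcel B∩Parcel C| = 2.8379.
|Parcel A∩Parcel B∩Parcel C| = 0.
|Parcel A ∪ Parcel B ∪ Parcel C| = 80.5 − 6.8606 + 0 = 73.64.

73.64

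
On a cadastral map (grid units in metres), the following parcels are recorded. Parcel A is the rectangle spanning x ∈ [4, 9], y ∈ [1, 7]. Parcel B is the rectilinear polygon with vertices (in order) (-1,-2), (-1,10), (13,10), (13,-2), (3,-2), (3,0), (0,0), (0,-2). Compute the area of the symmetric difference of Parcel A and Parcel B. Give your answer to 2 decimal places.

|Parcel A| = 30, |Parcel B| = 162, |Parcel A∩Parcel B| = 30.
|Parcel A △ Parcel B| = |Parcel A| + |Parcel B| − 2·|Parcel A∩Parcel B| = 30 + 162 − 60 = 132.00.

132.00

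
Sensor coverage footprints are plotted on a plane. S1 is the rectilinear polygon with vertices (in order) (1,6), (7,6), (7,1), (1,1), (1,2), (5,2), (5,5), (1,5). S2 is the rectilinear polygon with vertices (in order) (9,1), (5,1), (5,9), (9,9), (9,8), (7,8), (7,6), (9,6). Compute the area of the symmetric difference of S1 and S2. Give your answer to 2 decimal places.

26.00

|S1| = 18, |S2| = 28, |S1∩S2| = 10.
|S1 △ S2| = |S1| + |S2| − 2·|S1∩S2| = 18 + 28 − 20 = 26.00.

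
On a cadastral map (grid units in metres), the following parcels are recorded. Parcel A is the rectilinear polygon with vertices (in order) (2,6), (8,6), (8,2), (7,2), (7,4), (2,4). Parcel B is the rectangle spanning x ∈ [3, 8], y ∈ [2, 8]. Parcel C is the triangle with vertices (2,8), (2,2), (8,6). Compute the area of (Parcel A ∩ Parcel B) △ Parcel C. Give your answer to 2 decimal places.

|Parcel A ∩ Parcel B| = 12.
|(Parcel A ∩ Parcel B) ∩ Parcel C| = 7.
|(Parcel A ∩ Parcel B) △ Parcel C| = 12 + 18 − 14 = 16.00.

16.00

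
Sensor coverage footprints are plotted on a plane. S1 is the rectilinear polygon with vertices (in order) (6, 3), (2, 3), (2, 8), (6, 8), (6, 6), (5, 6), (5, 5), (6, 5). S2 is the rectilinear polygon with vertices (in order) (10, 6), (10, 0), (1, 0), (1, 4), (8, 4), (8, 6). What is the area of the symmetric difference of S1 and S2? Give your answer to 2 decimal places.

|S1| = 19, |S2| = 40, |S1∩S2| = 4.
|S1 △ S2| = |S1| + |S2| − 2·|S1∩S2| = 19 + 40 − 8 = 51.00.

51.00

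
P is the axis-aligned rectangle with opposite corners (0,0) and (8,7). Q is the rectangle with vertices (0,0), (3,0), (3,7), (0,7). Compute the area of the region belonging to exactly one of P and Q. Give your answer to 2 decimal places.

|P∩Q|: x∈[0,3], y∈[0,7] → 3·7 = 21.
|P △ Q| = |P| + |Q| − 2·|P∩Q| = 56 + 21 − 42 = 35.00.

35.00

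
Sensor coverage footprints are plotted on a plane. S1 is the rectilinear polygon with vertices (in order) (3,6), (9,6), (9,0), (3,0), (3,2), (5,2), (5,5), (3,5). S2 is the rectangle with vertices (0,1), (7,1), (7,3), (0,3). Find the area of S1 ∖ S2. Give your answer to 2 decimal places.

24.00

|S1| = 30, |S1∩S2| = 6.
|S1 ∖ S2| = |S1| − |S1∩S2| = 30 − 6 = 24.00.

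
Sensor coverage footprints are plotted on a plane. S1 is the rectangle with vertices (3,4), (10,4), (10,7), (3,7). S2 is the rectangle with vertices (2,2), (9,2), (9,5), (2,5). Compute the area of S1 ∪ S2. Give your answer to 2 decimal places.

36.00

By inclusion–exclusion:
Individual areas: |S1| = 21, |S2| = 21.
|S1∩S2|: x∈[3,9], y∈[4,5] → 6·1 = 6.
|S1 ∪ S2| = 42 − 6 = 36.00.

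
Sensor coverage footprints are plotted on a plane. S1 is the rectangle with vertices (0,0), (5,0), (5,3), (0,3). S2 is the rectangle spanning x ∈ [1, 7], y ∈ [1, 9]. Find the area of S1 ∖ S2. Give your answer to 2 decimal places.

7.00

|S1∩S2|: x∈[1,5], y∈[1,3] → 4·2 = 8.
|S1| = 15.
|S1 ∖ S2| = |S1| − |S1∩S2| = 15 − 8 = 7.00.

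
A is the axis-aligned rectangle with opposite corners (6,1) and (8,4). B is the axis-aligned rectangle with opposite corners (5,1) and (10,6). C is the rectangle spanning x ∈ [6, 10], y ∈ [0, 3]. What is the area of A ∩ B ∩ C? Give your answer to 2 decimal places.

The intersection is the polygon with vertices (8,1), (6,1), (6,3), (8,3).
By the shoelace formula its area is 4.00.

4.00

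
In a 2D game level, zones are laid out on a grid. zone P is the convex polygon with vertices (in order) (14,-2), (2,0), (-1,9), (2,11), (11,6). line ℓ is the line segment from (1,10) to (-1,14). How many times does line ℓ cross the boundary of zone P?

1

The segment meets the boundary at (0.875,10.25).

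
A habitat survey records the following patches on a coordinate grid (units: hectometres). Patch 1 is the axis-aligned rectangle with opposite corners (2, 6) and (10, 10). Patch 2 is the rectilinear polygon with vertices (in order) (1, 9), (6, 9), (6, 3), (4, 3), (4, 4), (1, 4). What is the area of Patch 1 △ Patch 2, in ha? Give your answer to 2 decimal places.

|Patch 1| = 32, |Patch 2| = 27, |Patch 1∩Patch 2| = 12.
|Patch 1 △ Patch 2| = |Patch 1| + |Patch 2| − 2·|Patch 1∩Patch 2| = 32 + 27 − 24 = 35.00.

35.00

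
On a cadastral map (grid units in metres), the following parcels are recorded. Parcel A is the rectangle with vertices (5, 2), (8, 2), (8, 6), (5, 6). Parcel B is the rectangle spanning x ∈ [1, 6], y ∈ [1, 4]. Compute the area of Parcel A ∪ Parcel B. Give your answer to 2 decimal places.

By inclusion–exclusion:
Individual areas: |Parcel A| = 12, |Parcel B| = 15.
|Parcel A∩Parcel B|: x∈[5,6], y∈[2,4] → 1·2 = 2.
|Parcel A ∪ Parcel B| = 27 − 2 = 25.00.

25.00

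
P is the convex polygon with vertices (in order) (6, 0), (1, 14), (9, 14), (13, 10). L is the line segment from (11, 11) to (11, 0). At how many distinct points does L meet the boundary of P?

1

The segment meets the boundary at (11,7.143).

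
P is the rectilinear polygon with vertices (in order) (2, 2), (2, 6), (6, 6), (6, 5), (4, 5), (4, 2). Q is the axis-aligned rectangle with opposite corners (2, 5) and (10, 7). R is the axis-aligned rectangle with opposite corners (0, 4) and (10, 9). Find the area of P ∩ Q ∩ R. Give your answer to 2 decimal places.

4.00

The intersection is the polygon with vertices (6,6), (6,5), (4,5), (2,5), (2,6).
By the shoelace formula its area is 4.00.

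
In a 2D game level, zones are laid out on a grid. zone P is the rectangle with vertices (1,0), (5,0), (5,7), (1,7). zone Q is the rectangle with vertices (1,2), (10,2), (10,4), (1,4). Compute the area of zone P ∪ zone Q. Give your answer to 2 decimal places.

38.00

By inclusion–exclusion:
Individual areas: |zone P| = 28, |zone Q| = 18.
|zone P∩zone Q|: x∈[1,5], y∈[2,4] → 4·2 = 8.
|zone P ∪ zone Q| = 46 − 8 = 38.00.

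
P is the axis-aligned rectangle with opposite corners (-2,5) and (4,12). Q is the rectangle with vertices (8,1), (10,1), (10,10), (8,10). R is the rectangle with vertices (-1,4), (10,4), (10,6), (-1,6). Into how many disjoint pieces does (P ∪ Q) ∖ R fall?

(P ∪ Q) ∖ R splits into 3 disjoint pieces (area 37, area 6, area 8).

3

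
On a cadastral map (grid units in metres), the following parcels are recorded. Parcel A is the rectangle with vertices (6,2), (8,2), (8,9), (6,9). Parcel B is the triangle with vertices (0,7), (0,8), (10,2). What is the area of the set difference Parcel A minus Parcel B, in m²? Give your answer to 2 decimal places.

13.40

|Parcel A| = 14, |Parcel A∩Parcel B| = 0.6.
|Parcel A ∖ Parcel B| = |Parcel A| − |Parcel A∩Parcel B| = 14 − 0.6 = 13.40.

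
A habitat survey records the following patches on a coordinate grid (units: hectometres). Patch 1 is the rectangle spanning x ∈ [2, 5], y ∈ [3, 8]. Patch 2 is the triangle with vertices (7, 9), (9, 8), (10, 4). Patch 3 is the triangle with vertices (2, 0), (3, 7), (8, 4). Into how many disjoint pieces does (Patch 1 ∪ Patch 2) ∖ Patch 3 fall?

(Patch 1 ∪ Patch 2) ∖ Patch 3 splits into 2 disjoint pieces (area 7.0571, area 3.5).

2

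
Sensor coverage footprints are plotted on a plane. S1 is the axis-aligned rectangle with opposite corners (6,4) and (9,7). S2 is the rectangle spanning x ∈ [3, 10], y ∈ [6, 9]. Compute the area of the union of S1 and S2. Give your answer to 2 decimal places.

By inclusion–exclusion:
Individual areas: |S1| = 9, |S2| = 21.
|S1∩S2|: x∈[6,9], y∈[6,7] → 3·1 = 3.
|S1 ∪ S2| = 30 − 3 = 27.00.

27.00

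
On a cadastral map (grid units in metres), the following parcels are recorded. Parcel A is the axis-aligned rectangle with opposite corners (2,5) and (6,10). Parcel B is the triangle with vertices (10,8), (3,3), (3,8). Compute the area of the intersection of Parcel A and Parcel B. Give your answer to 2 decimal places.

The intersection is the polygon with vertices (6,5.143), (5.8,5), (3,5), (3,8), (6,8).
By the shoelace formula its area is 8.99.

8.99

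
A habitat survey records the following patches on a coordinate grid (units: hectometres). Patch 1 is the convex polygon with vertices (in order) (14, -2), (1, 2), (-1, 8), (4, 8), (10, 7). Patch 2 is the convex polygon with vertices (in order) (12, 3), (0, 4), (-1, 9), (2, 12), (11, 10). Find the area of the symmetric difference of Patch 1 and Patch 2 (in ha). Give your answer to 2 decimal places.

|Patch 1| = 85, |Patch 2| = 88.5, |Patch 1∩Patch 2| = 45.7363.
|Patch 1 △ Patch 2| = |Patch 1| + |Patch 2| − 2·|Patch 1∩Patch 2| = 85 + 88.5 − 91.4725 = 82.03.

82.03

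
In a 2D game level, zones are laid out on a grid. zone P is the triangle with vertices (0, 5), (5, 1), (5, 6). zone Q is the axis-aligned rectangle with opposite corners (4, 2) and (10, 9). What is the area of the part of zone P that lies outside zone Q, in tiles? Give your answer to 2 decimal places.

|zone P| = 12.5, |zone P∩zone Q| = 3.9.
|zone P ∖ zone Q| = |zone P| − |zone P∩zone Q| = 12.5 − 3.9 = 8.60.

8.60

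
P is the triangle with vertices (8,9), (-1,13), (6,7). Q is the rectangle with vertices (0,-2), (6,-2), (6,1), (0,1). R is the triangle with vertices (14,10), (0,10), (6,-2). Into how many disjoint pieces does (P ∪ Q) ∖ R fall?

(P ∪ Q) ∖ R splits into 2 disjoint pieces (area 4.875, area 15.75).

2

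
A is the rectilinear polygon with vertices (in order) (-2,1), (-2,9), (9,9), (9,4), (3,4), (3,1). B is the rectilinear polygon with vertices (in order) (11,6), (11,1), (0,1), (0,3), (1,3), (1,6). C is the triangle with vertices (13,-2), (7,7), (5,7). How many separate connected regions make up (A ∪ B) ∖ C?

1

(A ∪ B) ∖ C is a single connected region.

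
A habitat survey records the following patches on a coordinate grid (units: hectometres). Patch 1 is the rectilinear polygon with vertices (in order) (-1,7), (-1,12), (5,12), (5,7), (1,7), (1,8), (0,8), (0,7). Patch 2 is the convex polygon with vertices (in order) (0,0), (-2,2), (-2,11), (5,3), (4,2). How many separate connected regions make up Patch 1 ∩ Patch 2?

Patch 1 ∩ Patch 2 splits into 2 disjoint pieces (area 2.5089, area 0.1429).

2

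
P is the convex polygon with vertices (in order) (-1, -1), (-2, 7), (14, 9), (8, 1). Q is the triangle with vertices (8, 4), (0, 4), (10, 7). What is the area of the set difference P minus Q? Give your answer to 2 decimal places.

83.00

|P| = 95, |P∩Q| = 12.
|P ∖ Q| = |P| − |P∩Q| = 95 − 12 = 83.00.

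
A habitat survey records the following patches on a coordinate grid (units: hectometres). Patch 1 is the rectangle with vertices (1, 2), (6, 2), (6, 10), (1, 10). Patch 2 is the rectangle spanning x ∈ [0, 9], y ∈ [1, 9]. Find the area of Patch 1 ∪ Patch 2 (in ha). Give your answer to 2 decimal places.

77.00

By inclusion–exclusion:
Individual areas: |Patch 1| = 40, |Patch 2| = 72.
|Patch 1∩Patch 2|: x∈[1,6], y∈[2,9] → 5·7 = 35.
|Patch 1 ∪ Patch 2| = 112 − 35 = 77.00.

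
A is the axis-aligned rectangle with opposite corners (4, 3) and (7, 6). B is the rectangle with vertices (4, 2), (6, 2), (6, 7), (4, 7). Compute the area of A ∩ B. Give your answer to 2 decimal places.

|A∩B|: x∈[4,6], y∈[3,6] → 2·3 = 6.

6.00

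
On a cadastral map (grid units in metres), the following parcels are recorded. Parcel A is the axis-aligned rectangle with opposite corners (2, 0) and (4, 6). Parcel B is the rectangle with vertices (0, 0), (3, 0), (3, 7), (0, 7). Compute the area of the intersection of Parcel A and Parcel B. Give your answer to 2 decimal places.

6.00

|Parcel A∩Parcel B|: x∈[2,3], y∈[0,6] → 1·6 = 6.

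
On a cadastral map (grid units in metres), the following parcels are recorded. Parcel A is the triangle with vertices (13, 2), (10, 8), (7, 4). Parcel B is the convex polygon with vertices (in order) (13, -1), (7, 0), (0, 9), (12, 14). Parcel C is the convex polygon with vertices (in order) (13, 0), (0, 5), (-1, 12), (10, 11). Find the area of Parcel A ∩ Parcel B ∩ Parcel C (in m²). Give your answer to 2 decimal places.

The intersection is the polygon with vertices (10,8), (11.8,4.4), (12.4,2.2), (7,4).
By the shoelace formula its area is 14.40.

14.40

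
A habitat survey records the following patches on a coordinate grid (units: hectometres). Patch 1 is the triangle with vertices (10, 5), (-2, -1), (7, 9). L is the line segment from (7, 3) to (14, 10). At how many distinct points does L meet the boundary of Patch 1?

2

The segment meets the boundary at (9.571,5.571), (8,4).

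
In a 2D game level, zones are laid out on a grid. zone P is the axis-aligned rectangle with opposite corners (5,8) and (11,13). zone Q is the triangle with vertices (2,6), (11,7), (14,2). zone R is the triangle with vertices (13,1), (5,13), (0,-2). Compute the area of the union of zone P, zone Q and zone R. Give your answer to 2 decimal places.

By inclusion–exclusion:
Individual areas: |zone P| = 30, |zone Q| = 24, |zone R| = 90.
|zone P∩zone Q| = 0.
|zone P∩zone R| = 8.3333.
|zone Q∩zone R| = 15.5432.
|zone P∩zone Q∩zone R| = 0.
|zone P ∪ zone Q ∪ zone R| = 144 − 23.8765 + 0 = 120.12.

120.12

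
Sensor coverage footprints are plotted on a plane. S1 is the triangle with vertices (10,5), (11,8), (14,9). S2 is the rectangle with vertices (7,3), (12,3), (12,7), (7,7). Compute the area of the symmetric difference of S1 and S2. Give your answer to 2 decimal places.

|S1| = 4, |S2| = 20, |S1∩S2| = 1.3333.
|S1 △ S2| = |S1| + |S2| − 2·|S1∩S2| = 4 + 20 − 2.6667 = 21.33.

21.33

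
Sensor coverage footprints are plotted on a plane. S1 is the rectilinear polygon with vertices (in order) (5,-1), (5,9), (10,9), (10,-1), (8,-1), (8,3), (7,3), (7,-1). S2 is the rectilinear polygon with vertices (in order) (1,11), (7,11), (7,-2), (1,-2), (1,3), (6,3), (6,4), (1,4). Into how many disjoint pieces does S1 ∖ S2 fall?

2

S1 ∖ S2 splits into 2 disjoint pieces (area 1, area 26).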